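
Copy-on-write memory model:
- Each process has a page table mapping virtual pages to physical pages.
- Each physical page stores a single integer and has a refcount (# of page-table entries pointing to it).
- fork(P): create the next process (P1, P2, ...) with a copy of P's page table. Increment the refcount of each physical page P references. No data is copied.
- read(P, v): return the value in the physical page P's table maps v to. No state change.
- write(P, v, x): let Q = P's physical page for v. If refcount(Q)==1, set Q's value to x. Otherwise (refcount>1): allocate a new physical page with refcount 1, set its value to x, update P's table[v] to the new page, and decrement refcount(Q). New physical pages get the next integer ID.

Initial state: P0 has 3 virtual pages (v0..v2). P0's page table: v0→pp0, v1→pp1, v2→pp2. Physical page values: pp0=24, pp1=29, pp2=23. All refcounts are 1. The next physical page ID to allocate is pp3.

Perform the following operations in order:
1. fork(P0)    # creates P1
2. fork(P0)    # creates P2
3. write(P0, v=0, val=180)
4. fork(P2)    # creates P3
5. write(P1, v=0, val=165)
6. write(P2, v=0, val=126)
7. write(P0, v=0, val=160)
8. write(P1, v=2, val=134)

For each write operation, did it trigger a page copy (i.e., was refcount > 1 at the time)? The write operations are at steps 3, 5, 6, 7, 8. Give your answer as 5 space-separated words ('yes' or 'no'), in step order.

Op 1: fork(P0) -> P1. 3 ppages; refcounts: pp0:2 pp1:2 pp2:2
Op 2: fork(P0) -> P2. 3 ppages; refcounts: pp0:3 pp1:3 pp2:3
Op 3: write(P0, v0, 180). refcount(pp0)=3>1 -> COPY to pp3. 4 ppages; refcounts: pp0:2 pp1:3 pp2:3 pp3:1
Op 4: fork(P2) -> P3. 4 ppages; refcounts: pp0:3 pp1:4 pp2:4 pp3:1
Op 5: write(P1, v0, 165). refcount(pp0)=3>1 -> COPY to pp4. 5 ppages; refcounts: pp0:2 pp1:4 pp2:4 pp3:1 pp4:1
Op 6: write(P2, v0, 126). refcount(pp0)=2>1 -> COPY to pp5. 6 ppages; refcounts: pp0:1 pp1:4 pp2:4 pp3:1 pp4:1 pp5:1
Op 7: write(P0, v0, 160). refcount(pp3)=1 -> write in place. 6 ppages; refcounts: pp0:1 pp1:4 pp2:4 pp3:1 pp4:1 pp5:1
Op 8: write(P1, v2, 134). refcount(pp2)=4>1 -> COPY to pp6. 7 ppages; refcounts: pp0:1 pp1:4 pp2:3 pp3:1 pp4:1 pp5:1 pp6:1

yes yes yes no yes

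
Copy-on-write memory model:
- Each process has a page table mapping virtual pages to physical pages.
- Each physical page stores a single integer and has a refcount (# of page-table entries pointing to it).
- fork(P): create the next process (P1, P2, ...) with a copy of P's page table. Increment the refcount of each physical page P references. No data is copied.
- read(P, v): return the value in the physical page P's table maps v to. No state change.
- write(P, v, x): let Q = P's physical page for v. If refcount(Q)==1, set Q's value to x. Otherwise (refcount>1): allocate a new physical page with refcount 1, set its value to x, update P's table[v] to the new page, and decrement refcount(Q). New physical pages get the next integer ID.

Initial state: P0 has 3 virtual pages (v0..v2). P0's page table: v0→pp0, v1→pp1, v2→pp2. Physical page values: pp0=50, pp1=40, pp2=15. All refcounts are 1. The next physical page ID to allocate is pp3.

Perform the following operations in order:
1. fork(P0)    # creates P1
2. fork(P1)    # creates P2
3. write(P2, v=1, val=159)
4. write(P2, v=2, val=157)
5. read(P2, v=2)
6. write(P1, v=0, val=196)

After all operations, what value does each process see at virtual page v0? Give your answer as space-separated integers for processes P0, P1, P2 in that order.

Op 1: fork(P0) -> P1. 3 ppages; refcounts: pp0:2 pp1:2 pp2:2
Op 2: fork(P1) -> P2. 3 ppages; refcounts: pp0:3 pp1:3 pp2:3
Op 3: write(P2, v1, 159). refcount(pp1)=3>1 -> COPY to pp3. 4 ppages; refcounts: pp0:3 pp1:2 pp2:3 pp3:1
Op 4: write(P2, v2, 157). refcount(pp2)=3>1 -> COPY to pp4. 5 ppages; refcounts: pp0:3 pp1:2 pp2:2 pp3:1 pp4:1
Op 5: read(P2, v2) -> 157. No state change.
Op 6: write(P1, v0, 196). refcount(pp0)=3>1 -> COPY to pp5. 6 ppages; refcounts: pp0:2 pp1:2 pp2:2 pp3:1 pp4:1 pp5:1
P0: v0 -> pp0 = 50
P1: v0 -> pp5 = 196
P2: v0 -> pp0 = 50

Answer: 50 196 50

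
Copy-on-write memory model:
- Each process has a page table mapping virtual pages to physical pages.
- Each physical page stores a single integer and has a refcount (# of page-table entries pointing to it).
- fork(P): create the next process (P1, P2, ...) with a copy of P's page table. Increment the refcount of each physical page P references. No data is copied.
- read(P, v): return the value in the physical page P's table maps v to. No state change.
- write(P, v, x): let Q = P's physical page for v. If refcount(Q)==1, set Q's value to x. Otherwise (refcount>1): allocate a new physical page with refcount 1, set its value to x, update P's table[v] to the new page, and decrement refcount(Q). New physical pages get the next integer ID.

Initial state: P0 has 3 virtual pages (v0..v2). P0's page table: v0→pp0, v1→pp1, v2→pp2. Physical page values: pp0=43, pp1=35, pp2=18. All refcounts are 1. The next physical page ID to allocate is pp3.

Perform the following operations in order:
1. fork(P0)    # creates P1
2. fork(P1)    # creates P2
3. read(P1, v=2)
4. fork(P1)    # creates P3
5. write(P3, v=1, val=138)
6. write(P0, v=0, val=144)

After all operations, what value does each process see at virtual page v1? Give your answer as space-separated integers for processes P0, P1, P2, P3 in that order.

Answer: 35 35 35 138

Derivation:
Op 1: fork(P0) -> P1. 3 ppages; refcounts: pp0:2 pp1:2 pp2:2
Op 2: fork(P1) -> P2. 3 ppages; refcounts: pp0:3 pp1:3 pp2:3
Op 3: read(P1, v2) -> 18. No state change.
Op 4: fork(P1) -> P3. 3 ppages; refcounts: pp0:4 pp1:4 pp2:4
Op 5: write(P3, v1, 138). refcount(pp1)=4>1 -> COPY to pp3. 4 ppages; refcounts: pp0:4 pp1:3 pp2:4 pp3:1
Op 6: write(P0, v0, 144). refcount(pp0)=4>1 -> COPY to pp4. 5 ppages; refcounts: pp0:3 pp1:3 pp2:4 pp3:1 pp4:1
P0: v1 -> pp1 = 35
P1: v1 -> pp1 = 35
P2: v1 -> pp1 = 35
P3: v1 -> pp3 = 138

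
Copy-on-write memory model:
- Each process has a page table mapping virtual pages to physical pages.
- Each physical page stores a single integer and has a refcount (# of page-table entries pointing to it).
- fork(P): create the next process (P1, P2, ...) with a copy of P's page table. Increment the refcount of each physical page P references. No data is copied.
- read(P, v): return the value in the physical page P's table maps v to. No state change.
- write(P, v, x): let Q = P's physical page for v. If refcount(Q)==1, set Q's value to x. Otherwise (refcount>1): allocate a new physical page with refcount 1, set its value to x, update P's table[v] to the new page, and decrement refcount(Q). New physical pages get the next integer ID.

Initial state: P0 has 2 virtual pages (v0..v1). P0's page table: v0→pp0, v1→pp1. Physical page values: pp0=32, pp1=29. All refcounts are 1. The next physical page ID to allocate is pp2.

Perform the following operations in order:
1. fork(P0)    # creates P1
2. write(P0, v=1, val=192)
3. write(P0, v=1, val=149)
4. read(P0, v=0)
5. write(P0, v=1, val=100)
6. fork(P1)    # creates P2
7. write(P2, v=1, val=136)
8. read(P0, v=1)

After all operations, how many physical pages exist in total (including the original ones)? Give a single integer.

Answer: 4

Derivation:
Op 1: fork(P0) -> P1. 2 ppages; refcounts: pp0:2 pp1:2
Op 2: write(P0, v1, 192). refcount(pp1)=2>1 -> COPY to pp2. 3 ppages; refcounts: pp0:2 pp1:1 pp2:1
Op 3: write(P0, v1, 149). refcount(pp2)=1 -> write in place. 3 ppages; refcounts: pp0:2 pp1:1 pp2:1
Op 4: read(P0, v0) -> 32. No state change.
Op 5: write(P0, v1, 100). refcount(pp2)=1 -> write in place. 3 ppages; refcounts: pp0:2 pp1:1 pp2:1
Op 6: fork(P1) -> P2. 3 ppages; refcounts: pp0:3 pp1:2 pp2:1
Op 7: write(P2, v1, 136). refcount(pp1)=2>1 -> COPY to pp3. 4 ppages; refcounts: pp0:3 pp1:1 pp2:1 pp3:1
Op 8: read(P0, v1) -> 100. No state change.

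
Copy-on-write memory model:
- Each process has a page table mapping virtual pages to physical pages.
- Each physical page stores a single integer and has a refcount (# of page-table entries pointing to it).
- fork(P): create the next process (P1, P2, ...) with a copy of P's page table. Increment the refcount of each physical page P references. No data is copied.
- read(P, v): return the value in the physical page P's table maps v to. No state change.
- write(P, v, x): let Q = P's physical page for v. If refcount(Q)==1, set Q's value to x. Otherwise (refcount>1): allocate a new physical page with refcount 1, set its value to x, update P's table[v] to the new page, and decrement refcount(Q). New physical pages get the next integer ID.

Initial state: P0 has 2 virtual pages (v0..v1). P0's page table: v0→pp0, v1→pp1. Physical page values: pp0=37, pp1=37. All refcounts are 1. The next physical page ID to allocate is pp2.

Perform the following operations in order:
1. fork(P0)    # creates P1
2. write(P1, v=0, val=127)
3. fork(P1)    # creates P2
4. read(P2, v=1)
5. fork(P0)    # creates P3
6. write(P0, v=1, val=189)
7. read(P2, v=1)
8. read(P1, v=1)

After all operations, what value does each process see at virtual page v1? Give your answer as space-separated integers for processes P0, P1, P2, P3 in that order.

Answer: 189 37 37 37

Derivation:
Op 1: fork(P0) -> P1. 2 ppages; refcounts: pp0:2 pp1:2
Op 2: write(P1, v0, 127). refcount(pp0)=2>1 -> COPY to pp2. 3 ppages; refcounts: pp0:1 pp1:2 pp2:1
Op 3: fork(P1) -> P2. 3 ppages; refcounts: pp0:1 pp1:3 pp2:2
Op 4: read(P2, v1) -> 37. No state change.
Op 5: fork(P0) -> P3. 3 ppages; refcounts: pp0:2 pp1:4 pp2:2
Op 6: write(P0, v1, 189). refcount(pp1)=4>1 -> COPY to pp3. 4 ppages; refcounts: pp0:2 pp1:3 pp2:2 pp3:1
Op 7: read(P2, v1) -> 37. No state change.
Op 8: read(P1, v1) -> 37. No state change.
P0: v1 -> pp3 = 189
P1: v1 -> pp1 = 37
P2: v1 -> pp1 = 37
P3: v1 -> pp1 = 37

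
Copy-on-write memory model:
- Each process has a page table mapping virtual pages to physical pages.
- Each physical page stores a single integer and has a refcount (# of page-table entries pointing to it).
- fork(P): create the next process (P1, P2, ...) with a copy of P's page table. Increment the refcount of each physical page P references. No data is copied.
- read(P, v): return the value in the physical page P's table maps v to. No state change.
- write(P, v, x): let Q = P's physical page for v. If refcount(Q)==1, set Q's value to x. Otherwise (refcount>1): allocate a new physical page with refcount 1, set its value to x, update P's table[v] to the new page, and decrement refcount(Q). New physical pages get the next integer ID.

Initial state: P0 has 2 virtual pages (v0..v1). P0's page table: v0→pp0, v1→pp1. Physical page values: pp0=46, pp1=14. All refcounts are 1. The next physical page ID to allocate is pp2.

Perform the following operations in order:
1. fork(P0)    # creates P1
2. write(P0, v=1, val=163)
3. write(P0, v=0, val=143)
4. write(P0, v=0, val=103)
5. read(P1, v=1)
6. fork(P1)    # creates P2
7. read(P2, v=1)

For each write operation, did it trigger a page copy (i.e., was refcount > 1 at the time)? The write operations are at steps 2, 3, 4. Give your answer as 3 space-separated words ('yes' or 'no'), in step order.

Op 1: fork(P0) -> P1. 2 ppages; refcounts: pp0:2 pp1:2
Op 2: write(P0, v1, 163). refcount(pp1)=2>1 -> COPY to pp2. 3 ppages; refcounts: pp0:2 pp1:1 pp2:1
Op 3: write(P0, v0, 143). refcount(pp0)=2>1 -> COPY to pp3. 4 ppages; refcounts: pp0:1 pp1:1 pp2:1 pp3:1
Op 4: write(P0, v0, 103). refcount(pp3)=1 -> write in place. 4 ppages; refcounts: pp0:1 pp1:1 pp2:1 pp3:1
Op 5: read(P1, v1) -> 14. No state change.
Op 6: fork(P1) -> P2. 4 ppages; refcounts: pp0:2 pp1:2 pp2:1 pp3:1
Op 7: read(P2, v1) -> 14. No state change.

yes yes no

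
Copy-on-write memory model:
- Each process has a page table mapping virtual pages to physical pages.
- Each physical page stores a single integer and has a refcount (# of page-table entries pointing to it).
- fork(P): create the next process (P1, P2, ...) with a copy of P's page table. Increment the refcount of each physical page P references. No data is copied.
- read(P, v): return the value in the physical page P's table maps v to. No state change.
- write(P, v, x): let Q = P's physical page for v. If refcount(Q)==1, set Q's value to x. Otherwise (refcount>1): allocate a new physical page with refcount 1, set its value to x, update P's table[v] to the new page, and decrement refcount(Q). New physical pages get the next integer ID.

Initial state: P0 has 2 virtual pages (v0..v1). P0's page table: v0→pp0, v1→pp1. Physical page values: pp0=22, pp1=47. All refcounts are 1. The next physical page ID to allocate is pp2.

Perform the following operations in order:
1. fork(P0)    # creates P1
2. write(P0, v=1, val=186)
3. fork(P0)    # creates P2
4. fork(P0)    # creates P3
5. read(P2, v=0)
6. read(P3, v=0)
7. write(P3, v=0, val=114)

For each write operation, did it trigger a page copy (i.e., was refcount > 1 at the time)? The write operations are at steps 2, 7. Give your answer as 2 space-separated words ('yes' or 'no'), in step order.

Op 1: fork(P0) -> P1. 2 ppages; refcounts: pp0:2 pp1:2
Op 2: write(P0, v1, 186). refcount(pp1)=2>1 -> COPY to pp2. 3 ppages; refcounts: pp0:2 pp1:1 pp2:1
Op 3: fork(P0) -> P2. 3 ppages; refcounts: pp0:3 pp1:1 pp2:2
Op 4: fork(P0) -> P3. 3 ppages; refcounts: pp0:4 pp1:1 pp2:3
Op 5: read(P2, v0) -> 22. No state change.
Op 6: read(P3, v0) -> 22. No state change.
Op 7: write(P3, v0, 114). refcount(pp0)=4>1 -> COPY to pp3. 4 ppages; refcounts: pp0:3 pp1:1 pp2:3 pp3:1

yes yes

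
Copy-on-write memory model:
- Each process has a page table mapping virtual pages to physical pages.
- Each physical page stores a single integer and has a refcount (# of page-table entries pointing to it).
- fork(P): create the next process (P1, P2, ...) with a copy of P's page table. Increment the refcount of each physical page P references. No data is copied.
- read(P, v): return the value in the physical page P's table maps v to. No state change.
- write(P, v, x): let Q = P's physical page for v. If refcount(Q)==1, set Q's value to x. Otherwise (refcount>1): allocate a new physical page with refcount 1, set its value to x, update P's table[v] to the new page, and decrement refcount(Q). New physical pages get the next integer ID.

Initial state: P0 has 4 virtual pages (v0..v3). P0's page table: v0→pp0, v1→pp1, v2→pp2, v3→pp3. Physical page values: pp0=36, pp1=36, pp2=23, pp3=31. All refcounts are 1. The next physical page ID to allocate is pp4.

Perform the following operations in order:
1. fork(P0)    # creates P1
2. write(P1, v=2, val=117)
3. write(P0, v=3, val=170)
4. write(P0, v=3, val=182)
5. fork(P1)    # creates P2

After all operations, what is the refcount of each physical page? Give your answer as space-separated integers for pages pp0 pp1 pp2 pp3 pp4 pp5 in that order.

Answer: 3 3 1 2 2 1

Derivation:
Op 1: fork(P0) -> P1. 4 ppages; refcounts: pp0:2 pp1:2 pp2:2 pp3:2
Op 2: write(P1, v2, 117). refcount(pp2)=2>1 -> COPY to pp4. 5 ppages; refcounts: pp0:2 pp1:2 pp2:1 pp3:2 pp4:1
Op 3: write(P0, v3, 170). refcount(pp3)=2>1 -> COPY to pp5. 6 ppages; refcounts: pp0:2 pp1:2 pp2:1 pp3:1 pp4:1 pp5:1
Op 4: write(P0, v3, 182). refcount(pp5)=1 -> write in place. 6 ppages; refcounts: pp0:2 pp1:2 pp2:1 pp3:1 pp4:1 pp5:1
Op 5: fork(P1) -> P2. 6 ppages; refcounts: pp0:3 pp1:3 pp2:1 pp3:2 pp4:2 pp5:1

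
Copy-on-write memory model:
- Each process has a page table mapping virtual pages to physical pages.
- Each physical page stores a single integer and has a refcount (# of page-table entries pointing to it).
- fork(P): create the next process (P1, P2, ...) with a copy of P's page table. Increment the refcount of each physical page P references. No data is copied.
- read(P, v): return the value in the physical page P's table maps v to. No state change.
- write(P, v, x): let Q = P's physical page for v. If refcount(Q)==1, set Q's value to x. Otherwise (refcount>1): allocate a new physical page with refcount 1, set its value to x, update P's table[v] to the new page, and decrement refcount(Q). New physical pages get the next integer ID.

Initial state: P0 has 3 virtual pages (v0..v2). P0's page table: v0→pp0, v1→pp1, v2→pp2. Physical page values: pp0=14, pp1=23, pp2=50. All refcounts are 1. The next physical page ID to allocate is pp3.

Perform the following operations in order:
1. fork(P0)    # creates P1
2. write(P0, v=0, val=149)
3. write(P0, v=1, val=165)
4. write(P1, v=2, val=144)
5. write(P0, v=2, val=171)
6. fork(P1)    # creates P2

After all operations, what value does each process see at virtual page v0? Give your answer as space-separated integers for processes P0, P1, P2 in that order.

Op 1: fork(P0) -> P1. 3 ppages; refcounts: pp0:2 pp1:2 pp2:2
Op 2: write(P0, v0, 149). refcount(pp0)=2>1 -> COPY to pp3. 4 ppages; refcounts: pp0:1 pp1:2 pp2:2 pp3:1
Op 3: write(P0, v1, 165). refcount(pp1)=2>1 -> COPY to pp4. 5 ppages; refcounts: pp0:1 pp1:1 pp2:2 pp3:1 pp4:1
Op 4: write(P1, v2, 144). refcount(pp2)=2>1 -> COPY to pp5. 6 ppages; refcounts: pp0:1 pp1:1 pp2:1 pp3:1 pp4:1 pp5:1
Op 5: write(P0, v2, 171). refcount(pp2)=1 -> write in place. 6 ppages; refcounts: pp0:1 pp1:1 pp2:1 pp3:1 pp4:1 pp5:1
Op 6: fork(P1) -> P2. 6 ppages; refcounts: pp0:2 pp1:2 pp2:1 pp3:1 pp4:1 pp5:2
P0: v0 -> pp3 = 149
P1: v0 -> pp0 = 14
P2: v0 -> pp0 = 14

Answer: 149 14 14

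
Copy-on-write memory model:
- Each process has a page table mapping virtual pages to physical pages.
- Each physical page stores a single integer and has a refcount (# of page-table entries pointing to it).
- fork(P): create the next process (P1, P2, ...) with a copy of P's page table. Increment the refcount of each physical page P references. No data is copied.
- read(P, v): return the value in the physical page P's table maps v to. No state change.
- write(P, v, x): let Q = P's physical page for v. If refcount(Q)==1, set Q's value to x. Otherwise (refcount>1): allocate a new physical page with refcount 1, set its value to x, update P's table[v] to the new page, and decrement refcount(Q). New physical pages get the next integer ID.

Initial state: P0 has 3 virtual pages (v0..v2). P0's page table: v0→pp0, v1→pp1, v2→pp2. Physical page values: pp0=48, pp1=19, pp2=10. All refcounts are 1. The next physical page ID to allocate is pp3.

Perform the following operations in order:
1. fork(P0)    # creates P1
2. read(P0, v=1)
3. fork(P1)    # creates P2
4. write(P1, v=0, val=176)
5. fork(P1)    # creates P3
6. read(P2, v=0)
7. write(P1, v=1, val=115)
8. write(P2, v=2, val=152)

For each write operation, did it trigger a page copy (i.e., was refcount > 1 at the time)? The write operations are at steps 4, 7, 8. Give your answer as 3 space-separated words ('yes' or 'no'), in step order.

Op 1: fork(P0) -> P1. 3 ppages; refcounts: pp0:2 pp1:2 pp2:2
Op 2: read(P0, v1) -> 19. No state change.
Op 3: fork(P1) -> P2. 3 ppages; refcounts: pp0:3 pp1:3 pp2:3
Op 4: write(P1, v0, 176). refcount(pp0)=3>1 -> COPY to pp3. 4 ppages; refcounts: pp0:2 pp1:3 pp2:3 pp3:1
Op 5: fork(P1) -> P3. 4 ppages; refcounts: pp0:2 pp1:4 pp2:4 pp3:2
Op 6: read(P2, v0) -> 48. No state change.
Op 7: write(P1, v1, 115). refcount(pp1)=4>1 -> COPY to pp4. 5 ppages; refcounts: pp0:2 pp1:3 pp2:4 pp3:2 pp4:1
Op 8: write(P2, v2, 152). refcount(pp2)=4>1 -> COPY to pp5. 6 ppages; refcounts: pp0:2 pp1:3 pp2:3 pp3:2 pp4:1 pp5:1

yes yes yes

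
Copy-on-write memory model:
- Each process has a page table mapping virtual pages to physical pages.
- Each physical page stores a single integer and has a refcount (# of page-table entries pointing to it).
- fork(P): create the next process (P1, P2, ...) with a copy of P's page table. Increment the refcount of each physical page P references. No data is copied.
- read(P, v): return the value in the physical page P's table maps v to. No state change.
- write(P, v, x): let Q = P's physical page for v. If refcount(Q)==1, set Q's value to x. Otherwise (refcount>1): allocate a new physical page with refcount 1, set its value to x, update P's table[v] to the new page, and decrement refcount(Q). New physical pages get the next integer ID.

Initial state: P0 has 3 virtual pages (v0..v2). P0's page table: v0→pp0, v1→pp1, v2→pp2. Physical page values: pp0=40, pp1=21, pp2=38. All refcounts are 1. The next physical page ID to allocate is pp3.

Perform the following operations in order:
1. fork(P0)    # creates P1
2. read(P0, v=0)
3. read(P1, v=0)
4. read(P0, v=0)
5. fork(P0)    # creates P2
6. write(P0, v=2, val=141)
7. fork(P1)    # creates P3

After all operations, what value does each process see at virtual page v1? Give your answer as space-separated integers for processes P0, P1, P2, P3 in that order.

Answer: 21 21 21 21

Derivation:
Op 1: fork(P0) -> P1. 3 ppages; refcounts: pp0:2 pp1:2 pp2:2
Op 2: read(P0, v0) -> 40. No state change.
Op 3: read(P1, v0) -> 40. No state change.
Op 4: read(P0, v0) -> 40. No state change.
Op 5: fork(P0) -> P2. 3 ppages; refcounts: pp0:3 pp1:3 pp2:3
Op 6: write(P0, v2, 141). refcount(pp2)=3>1 -> COPY to pp3. 4 ppages; refcounts: pp0:3 pp1:3 pp2:2 pp3:1
Op 7: fork(P1) -> P3. 4 ppages; refcounts: pp0:4 pp1:4 pp2:3 pp3:1
P0: v1 -> pp1 = 21
P1: v1 -> pp1 = 21
P2: v1 -> pp1 = 21
P3: v1 -> pp1 = 21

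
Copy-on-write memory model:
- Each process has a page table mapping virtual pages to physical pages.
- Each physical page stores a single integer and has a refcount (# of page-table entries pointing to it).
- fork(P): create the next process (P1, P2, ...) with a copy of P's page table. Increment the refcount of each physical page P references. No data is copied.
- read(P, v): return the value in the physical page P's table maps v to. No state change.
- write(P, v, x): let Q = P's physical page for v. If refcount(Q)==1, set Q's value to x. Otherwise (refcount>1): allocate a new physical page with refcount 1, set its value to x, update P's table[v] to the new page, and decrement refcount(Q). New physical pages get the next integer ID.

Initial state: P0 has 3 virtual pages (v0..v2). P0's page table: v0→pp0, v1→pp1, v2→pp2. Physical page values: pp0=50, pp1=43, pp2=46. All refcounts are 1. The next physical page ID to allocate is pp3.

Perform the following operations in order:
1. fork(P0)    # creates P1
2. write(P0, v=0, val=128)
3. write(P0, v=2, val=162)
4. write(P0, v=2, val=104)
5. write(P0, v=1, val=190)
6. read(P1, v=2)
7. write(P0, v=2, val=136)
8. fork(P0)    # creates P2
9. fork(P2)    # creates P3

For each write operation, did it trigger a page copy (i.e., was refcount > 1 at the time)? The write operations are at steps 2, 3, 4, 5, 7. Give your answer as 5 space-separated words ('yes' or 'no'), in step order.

Op 1: fork(P0) -> P1. 3 ppages; refcounts: pp0:2 pp1:2 pp2:2
Op 2: write(P0, v0, 128). refcount(pp0)=2>1 -> COPY to pp3. 4 ppages; refcounts: pp0:1 pp1:2 pp2:2 pp3:1
Op 3: write(P0, v2, 162). refcount(pp2)=2>1 -> COPY to pp4. 5 ppages; refcounts: pp0:1 pp1:2 pp2:1 pp3:1 pp4:1
Op 4: write(P0, v2, 104). refcount(pp4)=1 -> write in place. 5 ppages; refcounts: pp0:1 pp1:2 pp2:1 pp3:1 pp4:1
Op 5: write(P0, v1, 190). refcount(pp1)=2>1 -> COPY to pp5. 6 ppages; refcounts: pp0:1 pp1:1 pp2:1 pp3:1 pp4:1 pp5:1
Op 6: read(P1, v2) -> 46. No state change.
Op 7: write(P0, v2, 136). refcount(pp4)=1 -> write in place. 6 ppages; refcounts: pp0:1 pp1:1 pp2:1 pp3:1 pp4:1 pp5:1
Op 8: fork(P0) -> P2. 6 ppages; refcounts: pp0:1 pp1:1 pp2:1 pp3:2 pp4:2 pp5:2
Op 9: fork(P2) -> P3. 6 ppages; refcounts: pp0:1 pp1:1 pp2:1 pp3:3 pp4:3 pp5:3

yes yes no yes no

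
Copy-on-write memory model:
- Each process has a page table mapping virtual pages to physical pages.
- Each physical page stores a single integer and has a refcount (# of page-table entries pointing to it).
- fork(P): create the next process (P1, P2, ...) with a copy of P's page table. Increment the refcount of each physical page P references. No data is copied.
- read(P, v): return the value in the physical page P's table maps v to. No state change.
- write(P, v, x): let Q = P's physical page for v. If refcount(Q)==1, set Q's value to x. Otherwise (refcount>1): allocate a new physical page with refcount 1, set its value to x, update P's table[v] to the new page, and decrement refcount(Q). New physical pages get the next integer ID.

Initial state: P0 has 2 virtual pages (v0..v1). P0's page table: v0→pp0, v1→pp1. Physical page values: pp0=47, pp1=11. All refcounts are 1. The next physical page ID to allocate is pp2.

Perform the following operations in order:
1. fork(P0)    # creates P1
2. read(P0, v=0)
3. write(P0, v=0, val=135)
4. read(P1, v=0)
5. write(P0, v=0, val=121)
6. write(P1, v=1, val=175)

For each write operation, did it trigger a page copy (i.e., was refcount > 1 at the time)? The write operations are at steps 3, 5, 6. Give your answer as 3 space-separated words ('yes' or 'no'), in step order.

Op 1: fork(P0) -> P1. 2 ppages; refcounts: pp0:2 pp1:2
Op 2: read(P0, v0) -> 47. No state change.
Op 3: write(P0, v0, 135). refcount(pp0)=2>1 -> COPY to pp2. 3 ppages; refcounts: pp0:1 pp1:2 pp2:1
Op 4: read(P1, v0) -> 47. No state change.
Op 5: write(P0, v0, 121). refcount(pp2)=1 -> write in place. 3 ppages; refcounts: pp0:1 pp1:2 pp2:1
Op 6: write(P1, v1, 175). refcount(pp1)=2>1 -> COPY to pp3. 4 ppages; refcounts: pp0:1 pp1:1 pp2:1 pp3:1

yes no yes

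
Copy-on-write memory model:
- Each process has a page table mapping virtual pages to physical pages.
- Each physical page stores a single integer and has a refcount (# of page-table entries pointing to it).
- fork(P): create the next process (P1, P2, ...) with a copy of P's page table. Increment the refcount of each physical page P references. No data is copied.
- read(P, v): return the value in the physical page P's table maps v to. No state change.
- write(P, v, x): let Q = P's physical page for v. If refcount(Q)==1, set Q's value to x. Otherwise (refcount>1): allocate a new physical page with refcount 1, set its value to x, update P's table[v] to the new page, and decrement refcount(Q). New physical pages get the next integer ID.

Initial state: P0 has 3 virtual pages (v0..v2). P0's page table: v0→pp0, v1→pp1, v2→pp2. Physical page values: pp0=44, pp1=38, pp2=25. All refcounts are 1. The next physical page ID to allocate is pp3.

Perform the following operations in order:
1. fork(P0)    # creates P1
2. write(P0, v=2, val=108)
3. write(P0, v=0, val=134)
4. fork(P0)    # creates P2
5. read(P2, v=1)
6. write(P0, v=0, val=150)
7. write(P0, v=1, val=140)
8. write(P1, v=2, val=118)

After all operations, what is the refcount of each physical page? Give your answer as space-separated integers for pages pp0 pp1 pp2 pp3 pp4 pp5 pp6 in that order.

Answer: 1 2 1 2 1 1 1

Derivation:
Op 1: fork(P0) -> P1. 3 ppages; refcounts: pp0:2 pp1:2 pp2:2
Op 2: write(P0, v2, 108). refcount(pp2)=2>1 -> COPY to pp3. 4 ppages; refcounts: pp0:2 pp1:2 pp2:1 pp3:1
Op 3: write(P0, v0, 134). refcount(pp0)=2>1 -> COPY to pp4. 5 ppages; refcounts: pp0:1 pp1:2 pp2:1 pp3:1 pp4:1
Op 4: fork(P0) -> P2. 5 ppages; refcounts: pp0:1 pp1:3 pp2:1 pp3:2 pp4:2
Op 5: read(P2, v1) -> 38. No state change.
Op 6: write(P0, v0, 150). refcount(pp4)=2>1 -> COPY to pp5. 6 ppages; refcounts: pp0:1 pp1:3 pp2:1 pp3:2 pp4:1 pp5:1
Op 7: write(P0, v1, 140). refcount(pp1)=3>1 -> COPY to pp6. 7 ppages; refcounts: pp0:1 pp1:2 pp2:1 pp3:2 pp4:1 pp5:1 pp6:1
Op 8: write(P1, v2, 118). refcount(pp2)=1 -> write in place. 7 ppages; refcounts: pp0:1 pp1:2 pp2:1 pp3:2 pp4:1 pp5:1 pp6:1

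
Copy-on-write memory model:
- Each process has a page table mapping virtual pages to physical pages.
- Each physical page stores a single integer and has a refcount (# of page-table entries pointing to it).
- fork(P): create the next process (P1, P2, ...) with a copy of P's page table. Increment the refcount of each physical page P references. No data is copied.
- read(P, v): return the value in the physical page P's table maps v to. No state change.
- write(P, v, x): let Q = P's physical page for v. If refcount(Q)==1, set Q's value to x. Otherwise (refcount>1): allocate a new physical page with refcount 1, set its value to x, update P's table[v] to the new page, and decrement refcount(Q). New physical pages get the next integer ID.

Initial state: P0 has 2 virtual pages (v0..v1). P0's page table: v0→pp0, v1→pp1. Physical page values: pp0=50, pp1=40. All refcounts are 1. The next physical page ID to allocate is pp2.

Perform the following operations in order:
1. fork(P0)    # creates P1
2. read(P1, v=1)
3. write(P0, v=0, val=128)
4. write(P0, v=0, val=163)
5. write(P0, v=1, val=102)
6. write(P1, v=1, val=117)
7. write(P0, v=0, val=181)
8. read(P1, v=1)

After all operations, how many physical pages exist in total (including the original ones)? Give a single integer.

Op 1: fork(P0) -> P1. 2 ppages; refcounts: pp0:2 pp1:2
Op 2: read(P1, v1) -> 40. No state change.
Op 3: write(P0, v0, 128). refcount(pp0)=2>1 -> COPY to pp2. 3 ppages; refcounts: pp0:1 pp1:2 pp2:1
Op 4: write(P0, v0, 163). refcount(pp2)=1 -> write in place. 3 ppages; refcounts: pp0:1 pp1:2 pp2:1
Op 5: write(P0, v1, 102). refcount(pp1)=2>1 -> COPY to pp3. 4 ppages; refcounts: pp0:1 pp1:1 pp2:1 pp3:1
Op 6: write(P1, v1, 117). refcount(pp1)=1 -> write in place. 4 ppages; refcounts: pp0:1 pp1:1 pp2:1 pp3:1
Op 7: write(P0, v0, 181). refcount(pp2)=1 -> write in place. 4 ppages; refcounts: pp0:1 pp1:1 pp2:1 pp3:1
Op 8: read(P1, v1) -> 117. No state change.

Answer: 4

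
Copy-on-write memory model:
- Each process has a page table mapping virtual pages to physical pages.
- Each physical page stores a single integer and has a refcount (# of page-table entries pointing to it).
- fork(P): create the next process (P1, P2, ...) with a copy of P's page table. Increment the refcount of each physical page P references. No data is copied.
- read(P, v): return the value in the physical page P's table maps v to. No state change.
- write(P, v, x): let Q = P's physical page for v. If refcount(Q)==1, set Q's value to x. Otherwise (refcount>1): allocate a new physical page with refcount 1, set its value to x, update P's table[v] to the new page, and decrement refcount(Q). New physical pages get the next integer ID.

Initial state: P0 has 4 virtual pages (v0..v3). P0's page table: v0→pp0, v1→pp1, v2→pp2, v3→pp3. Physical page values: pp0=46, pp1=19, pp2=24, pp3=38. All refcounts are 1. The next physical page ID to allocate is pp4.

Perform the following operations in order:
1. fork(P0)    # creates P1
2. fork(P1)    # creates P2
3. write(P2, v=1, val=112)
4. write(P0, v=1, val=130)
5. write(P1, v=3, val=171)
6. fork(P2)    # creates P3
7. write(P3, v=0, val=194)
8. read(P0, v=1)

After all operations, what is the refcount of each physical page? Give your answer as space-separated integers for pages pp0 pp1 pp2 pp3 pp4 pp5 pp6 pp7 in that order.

Answer: 3 1 4 3 2 1 1 1

Derivation:
Op 1: fork(P0) -> P1. 4 ppages; refcounts: pp0:2 pp1:2 pp2:2 pp3:2
Op 2: fork(P1) -> P2. 4 ppages; refcounts: pp0:3 pp1:3 pp2:3 pp3:3
Op 3: write(P2, v1, 112). refcount(pp1)=3>1 -> COPY to pp4. 5 ppages; refcounts: pp0:3 pp1:2 pp2:3 pp3:3 pp4:1
Op 4: write(P0, v1, 130). refcount(pp1)=2>1 -> COPY to pp5. 6 ppages; refcounts: pp0:3 pp1:1 pp2:3 pp3:3 pp4:1 pp5:1
Op 5: write(P1, v3, 171). refcount(pp3)=3>1 -> COPY to pp6. 7 ppages; refcounts: pp0:3 pp1:1 pp2:3 pp3:2 pp4:1 pp5:1 pp6:1
Op 6: fork(P2) -> P3. 7 ppages; refcounts: pp0:4 pp1:1 pp2:4 pp3:3 pp4:2 pp5:1 pp6:1
Op 7: write(P3, v0, 194). refcount(pp0)=4>1 -> COPY to pp7. 8 ppages; refcounts: pp0:3 pp1:1 pp2:4 pp3:3 pp4:2 pp5:1 pp6:1 pp7:1
Op 8: read(P0, v1) -> 130. No state change.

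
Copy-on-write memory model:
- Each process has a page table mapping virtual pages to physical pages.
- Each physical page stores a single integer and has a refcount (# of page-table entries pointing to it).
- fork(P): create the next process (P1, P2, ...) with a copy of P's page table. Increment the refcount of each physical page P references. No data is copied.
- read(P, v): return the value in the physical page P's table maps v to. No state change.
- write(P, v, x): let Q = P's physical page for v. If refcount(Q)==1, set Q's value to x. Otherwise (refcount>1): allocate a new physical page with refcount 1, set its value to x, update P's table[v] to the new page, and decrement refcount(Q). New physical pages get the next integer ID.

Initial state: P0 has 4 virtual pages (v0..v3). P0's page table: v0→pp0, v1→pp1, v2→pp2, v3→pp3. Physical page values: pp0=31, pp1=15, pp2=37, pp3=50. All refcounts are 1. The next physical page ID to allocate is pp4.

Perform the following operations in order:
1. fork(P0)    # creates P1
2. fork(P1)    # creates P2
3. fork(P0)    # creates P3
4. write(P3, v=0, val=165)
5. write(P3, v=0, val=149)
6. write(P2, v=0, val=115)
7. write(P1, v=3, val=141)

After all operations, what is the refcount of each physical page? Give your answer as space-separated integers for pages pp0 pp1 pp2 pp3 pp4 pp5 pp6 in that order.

Answer: 2 4 4 3 1 1 1

Derivation:
Op 1: fork(P0) -> P1. 4 ppages; refcounts: pp0:2 pp1:2 pp2:2 pp3:2
Op 2: fork(P1) -> P2. 4 ppages; refcounts: pp0:3 pp1:3 pp2:3 pp3:3
Op 3: fork(P0) -> P3. 4 ppages; refcounts: pp0:4 pp1:4 pp2:4 pp3:4
Op 4: write(P3, v0, 165). refcount(pp0)=4>1 -> COPY to pp4. 5 ppages; refcounts: pp0:3 pp1:4 pp2:4 pp3:4 pp4:1
Op 5: write(P3, v0, 149). refcount(pp4)=1 -> write in place. 5 ppages; refcounts: pp0:3 pp1:4 pp2:4 pp3:4 pp4:1
Op 6: write(P2, v0, 115). refcount(pp0)=3>1 -> COPY to pp5. 6 ppages; refcounts: pp0:2 pp1:4 pp2:4 pp3:4 pp4:1 pp5:1
Op 7: write(P1, v3, 141). refcount(pp3)=4>1 -> COPY to pp6. 7 ppages; refcounts: pp0:2 pp1:4 pp2:4 pp3:3 pp4:1 pp5:1 pp6:1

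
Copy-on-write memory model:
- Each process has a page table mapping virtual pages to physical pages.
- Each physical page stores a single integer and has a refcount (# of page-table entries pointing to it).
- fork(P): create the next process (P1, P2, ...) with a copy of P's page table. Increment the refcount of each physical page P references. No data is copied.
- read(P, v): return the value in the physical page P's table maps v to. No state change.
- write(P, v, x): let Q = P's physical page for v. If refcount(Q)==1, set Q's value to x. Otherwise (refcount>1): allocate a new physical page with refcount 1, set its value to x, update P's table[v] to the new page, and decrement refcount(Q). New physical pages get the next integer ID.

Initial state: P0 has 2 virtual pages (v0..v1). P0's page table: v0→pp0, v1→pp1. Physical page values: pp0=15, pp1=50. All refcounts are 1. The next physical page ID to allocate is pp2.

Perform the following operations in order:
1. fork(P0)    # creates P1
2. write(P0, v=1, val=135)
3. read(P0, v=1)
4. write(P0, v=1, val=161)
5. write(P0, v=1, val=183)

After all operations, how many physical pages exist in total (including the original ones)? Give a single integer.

Op 1: fork(P0) -> P1. 2 ppages; refcounts: pp0:2 pp1:2
Op 2: write(P0, v1, 135). refcount(pp1)=2>1 -> COPY to pp2. 3 ppages; refcounts: pp0:2 pp1:1 pp2:1
Op 3: read(P0, v1) -> 135. No state change.
Op 4: write(P0, v1, 161). refcount(pp2)=1 -> write in place. 3 ppages; refcounts: pp0:2 pp1:1 pp2:1
Op 5: write(P0, v1, 183). refcount(pp2)=1 -> write in place. 3 ppages; refcounts: pp0:2 pp1:1 pp2:1

Answer: 3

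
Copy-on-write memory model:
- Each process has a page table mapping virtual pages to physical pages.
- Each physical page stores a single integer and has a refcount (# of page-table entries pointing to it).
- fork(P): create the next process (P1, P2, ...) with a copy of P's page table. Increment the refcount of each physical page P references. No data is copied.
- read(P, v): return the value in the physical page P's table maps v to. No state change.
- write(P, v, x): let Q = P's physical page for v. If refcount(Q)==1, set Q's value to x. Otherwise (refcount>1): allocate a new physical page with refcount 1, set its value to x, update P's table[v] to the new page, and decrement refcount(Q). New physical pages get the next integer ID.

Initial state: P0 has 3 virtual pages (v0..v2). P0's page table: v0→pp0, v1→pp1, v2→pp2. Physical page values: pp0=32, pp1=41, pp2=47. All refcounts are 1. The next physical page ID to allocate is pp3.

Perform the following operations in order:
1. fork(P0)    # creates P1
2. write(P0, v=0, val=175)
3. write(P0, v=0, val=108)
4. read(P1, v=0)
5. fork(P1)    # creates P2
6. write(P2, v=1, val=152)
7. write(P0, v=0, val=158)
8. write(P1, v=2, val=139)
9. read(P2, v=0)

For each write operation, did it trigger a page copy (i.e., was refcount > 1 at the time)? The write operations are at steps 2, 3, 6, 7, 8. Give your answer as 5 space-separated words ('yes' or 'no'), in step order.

Op 1: fork(P0) -> P1. 3 ppages; refcounts: pp0:2 pp1:2 pp2:2
Op 2: write(P0, v0, 175). refcount(pp0)=2>1 -> COPY to pp3. 4 ppages; refcounts: pp0:1 pp1:2 pp2:2 pp3:1
Op 3: write(P0, v0, 108). refcount(pp3)=1 -> write in place. 4 ppages; refcounts: pp0:1 pp1:2 pp2:2 pp3:1
Op 4: read(P1, v0) -> 32. No state change.
Op 5: fork(P1) -> P2. 4 ppages; refcounts: pp0:2 pp1:3 pp2:3 pp3:1
Op 6: write(P2, v1, 152). refcount(pp1)=3>1 -> COPY to pp4. 5 ppages; refcounts: pp0:2 pp1:2 pp2:3 pp3:1 pp4:1
Op 7: write(P0, v0, 158). refcount(pp3)=1 -> write in place. 5 ppages; refcounts: pp0:2 pp1:2 pp2:3 pp3:1 pp4:1
Op 8: write(P1, v2, 139). refcount(pp2)=3>1 -> COPY to pp5. 6 ppages; refcounts: pp0:2 pp1:2 pp2:2 pp3:1 pp4:1 pp5:1
Op 9: read(P2, v0) -> 32. No state change.

yes no yes no yes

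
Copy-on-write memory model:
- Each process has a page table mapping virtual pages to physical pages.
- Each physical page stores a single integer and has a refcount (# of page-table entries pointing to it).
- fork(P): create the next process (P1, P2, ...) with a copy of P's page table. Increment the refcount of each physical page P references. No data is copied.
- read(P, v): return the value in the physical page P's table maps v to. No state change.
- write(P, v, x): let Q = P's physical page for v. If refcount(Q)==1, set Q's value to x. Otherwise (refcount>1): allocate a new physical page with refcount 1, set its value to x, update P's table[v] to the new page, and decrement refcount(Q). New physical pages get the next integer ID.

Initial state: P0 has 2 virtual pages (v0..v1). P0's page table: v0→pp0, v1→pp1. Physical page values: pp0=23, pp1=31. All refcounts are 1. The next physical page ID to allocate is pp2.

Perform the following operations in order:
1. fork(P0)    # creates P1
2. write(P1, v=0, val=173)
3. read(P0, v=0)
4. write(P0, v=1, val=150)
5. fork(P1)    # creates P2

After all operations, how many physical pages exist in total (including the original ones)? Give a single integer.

Answer: 4

Derivation:
Op 1: fork(P0) -> P1. 2 ppages; refcounts: pp0:2 pp1:2
Op 2: write(P1, v0, 173). refcount(pp0)=2>1 -> COPY to pp2. 3 ppages; refcounts: pp0:1 pp1:2 pp2:1
Op 3: read(P0, v0) -> 23. No state change.
Op 4: write(P0, v1, 150). refcount(pp1)=2>1 -> COPY to pp3. 4 ppages; refcounts: pp0:1 pp1:1 pp2:1 pp3:1
Op 5: fork(P1) -> P2. 4 ppages; refcounts: pp0:1 pp1:2 pp2:2 pp3:1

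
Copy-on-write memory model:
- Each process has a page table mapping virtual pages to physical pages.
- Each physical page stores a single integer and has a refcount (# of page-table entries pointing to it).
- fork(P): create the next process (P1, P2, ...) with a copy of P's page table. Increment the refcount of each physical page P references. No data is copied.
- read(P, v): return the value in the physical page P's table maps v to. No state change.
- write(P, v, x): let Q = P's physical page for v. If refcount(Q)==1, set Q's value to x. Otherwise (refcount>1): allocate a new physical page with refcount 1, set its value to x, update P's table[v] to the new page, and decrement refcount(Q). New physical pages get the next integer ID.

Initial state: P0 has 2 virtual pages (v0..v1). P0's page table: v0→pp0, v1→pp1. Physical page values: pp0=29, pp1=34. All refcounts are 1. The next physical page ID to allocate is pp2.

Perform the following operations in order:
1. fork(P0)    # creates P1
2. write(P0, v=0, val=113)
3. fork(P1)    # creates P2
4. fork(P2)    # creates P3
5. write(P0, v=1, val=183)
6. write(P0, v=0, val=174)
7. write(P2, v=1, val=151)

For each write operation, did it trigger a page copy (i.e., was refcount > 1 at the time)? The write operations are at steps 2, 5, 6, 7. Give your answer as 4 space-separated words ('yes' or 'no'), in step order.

Op 1: fork(P0) -> P1. 2 ppages; refcounts: pp0:2 pp1:2
Op 2: write(P0, v0, 113). refcount(pp0)=2>1 -> COPY to pp2. 3 ppages; refcounts: pp0:1 pp1:2 pp2:1
Op 3: fork(P1) -> P2. 3 ppages; refcounts: pp0:2 pp1:3 pp2:1
Op 4: fork(P2) -> P3. 3 ppages; refcounts: pp0:3 pp1:4 pp2:1
Op 5: write(P0, v1, 183). refcount(pp1)=4>1 -> COPY to pp3. 4 ppages; refcounts: pp0:3 pp1:3 pp2:1 pp3:1
Op 6: write(P0, v0, 174). refcount(pp2)=1 -> write in place. 4 ppages; refcounts: pp0:3 pp1:3 pp2:1 pp3:1
Op 7: write(P2, v1, 151). refcount(pp1)=3>1 -> COPY to pp4. 5 ppages; refcounts: pp0:3 pp1:2 pp2:1 pp3:1 pp4:1

yes yes no yes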